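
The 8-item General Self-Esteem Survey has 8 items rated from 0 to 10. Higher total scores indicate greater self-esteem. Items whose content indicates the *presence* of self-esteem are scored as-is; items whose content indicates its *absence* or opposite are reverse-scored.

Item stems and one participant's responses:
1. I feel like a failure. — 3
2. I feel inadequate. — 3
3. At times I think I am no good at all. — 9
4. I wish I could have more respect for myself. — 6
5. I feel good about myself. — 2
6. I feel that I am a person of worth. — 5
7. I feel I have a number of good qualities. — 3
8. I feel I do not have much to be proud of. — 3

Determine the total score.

Items 1, 2, 3, 4, 8 describe the absence/opposite of self-esteem → reverse-score.
on a 0–10 scale, reversed = 10 − raw.
  item 1: 10 − 3 = 7
  item 2: 10 − 3 = 7
  item 3: 10 − 9 = 1
  item 4: 10 − 6 = 4
  item 5: 2
  item 6: 5
  item 7: 3
  item 8: 10 − 3 = 7
Total = 7 + 7 + 1 + 4 + 2 + 5 + 3 + 7 = 36

36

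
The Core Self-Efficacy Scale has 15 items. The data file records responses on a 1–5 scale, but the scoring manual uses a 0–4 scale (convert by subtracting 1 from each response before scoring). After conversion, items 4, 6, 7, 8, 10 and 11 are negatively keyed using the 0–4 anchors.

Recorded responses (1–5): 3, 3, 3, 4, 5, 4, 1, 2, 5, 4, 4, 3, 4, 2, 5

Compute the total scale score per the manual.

Convert to 0–4: 2, 2, 2, 3, 4, 3, 0, 1, 4, 3, 3, 2, 3, 1, 4
Reverse-coded (reverse-coded value = 4 − response):
  item 4: 4 − 3 = 1
  item 6: 4 − 3 = 1
  item 7: 4 − 0 = 4
  item 8: 4 − 1 = 3
  item 10: 4 − 3 = 1
  item 11: 4 − 3 = 1
Scored: 2, 2, 2, 1, 4, 1, 4, 3, 4, 1, 1, 2, 3, 1, 4
Total = 35

35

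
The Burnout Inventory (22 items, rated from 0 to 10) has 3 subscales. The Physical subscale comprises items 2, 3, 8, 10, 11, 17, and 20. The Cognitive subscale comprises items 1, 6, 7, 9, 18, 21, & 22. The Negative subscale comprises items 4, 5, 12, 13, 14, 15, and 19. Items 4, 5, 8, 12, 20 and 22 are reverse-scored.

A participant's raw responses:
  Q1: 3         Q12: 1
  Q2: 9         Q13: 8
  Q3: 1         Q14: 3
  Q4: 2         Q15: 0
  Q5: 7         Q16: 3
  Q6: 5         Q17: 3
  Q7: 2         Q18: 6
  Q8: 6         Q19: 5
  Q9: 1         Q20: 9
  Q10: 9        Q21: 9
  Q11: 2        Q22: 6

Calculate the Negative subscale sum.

Negative items: 4, 5, 12, 13, 14, 15, 19.
Of these, items 4, 5 and 12 are reverse-scored; reversed = (0+10) − raw = 10 − raw.
  item 4: 10 − 2 = 8
  item 5: 10 − 7 = 3
  item 12: 10 − 1 = 9
  item 13: 8
  item 14: 3
  item 15: 0
  item 19: 5
Sum = 8 + 3 + 9 + 8 + 3 + 0 + 5 = 36

36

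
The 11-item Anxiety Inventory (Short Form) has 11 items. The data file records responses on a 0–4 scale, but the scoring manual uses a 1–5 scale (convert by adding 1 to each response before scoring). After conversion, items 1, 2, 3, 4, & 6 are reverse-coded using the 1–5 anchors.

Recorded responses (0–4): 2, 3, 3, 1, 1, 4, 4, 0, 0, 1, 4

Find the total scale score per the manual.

28

Convert to 1–5: 3, 4, 4, 2, 2, 5, 5, 1, 1, 2, 5
Reverse-coded (reverse-coded value = 6 − response):
  item 1: 6 − 3 = 3
  item 2: 6 − 4 = 2
  item 3: 6 − 4 = 2
  item 4: 6 − 2 = 4
  item 6: 6 − 5 = 1
Scored: 3, 2, 2, 4, 2, 1, 5, 1, 1, 2, 5
Total = 28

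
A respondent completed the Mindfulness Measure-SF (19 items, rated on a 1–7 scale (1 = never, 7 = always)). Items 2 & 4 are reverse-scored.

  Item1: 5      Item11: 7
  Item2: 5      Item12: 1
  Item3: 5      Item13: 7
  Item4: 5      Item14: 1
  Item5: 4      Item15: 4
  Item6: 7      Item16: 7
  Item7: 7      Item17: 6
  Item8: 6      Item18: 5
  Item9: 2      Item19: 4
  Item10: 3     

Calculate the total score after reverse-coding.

87

Reverse-scored items use 8 − raw:
  item 2: 8 − 5 = 3
  item 4: 8 − 5 = 3
Scored items: 5, 3, 5, 3, 4, 7, 7, 6, 2, 3, 7, 1, 7, 1, 4, 7, 6, 5, 4
Total = 5 + 3 + 5 + 3 + 4 + 7 + 7 + 6 + 2 + 3 + 7 + 1 + 7 + 1 + 4 + 7 + 6 + 5 + 4 = 87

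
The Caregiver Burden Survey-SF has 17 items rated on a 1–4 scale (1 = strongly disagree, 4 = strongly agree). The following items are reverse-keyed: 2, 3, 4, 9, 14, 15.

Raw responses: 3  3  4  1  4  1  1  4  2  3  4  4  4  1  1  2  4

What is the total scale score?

Apply reverse scoring (on a 1–4 scale, reversed = 5 − raw):
  item 2: 5 − 3 = 2
  item 3: 5 − 4 = 1
  item 4: 5 − 1 = 4
  item 9: 5 − 2 = 3
  item 14: 5 − 1 = 4
  item 15: 5 − 1 = 4
Scored items: 3, 2, 1, 4, 4, 1, 1, 4, 3, 3, 4, 4, 4, 4, 4, 2, 4
Total = 3 + 2 + 1 + 4 + 4 + 1 + 1 + 4 + 3 + 3 + 4 + 4 + 4 + 4 + 4 + 2 + 4 = 52

52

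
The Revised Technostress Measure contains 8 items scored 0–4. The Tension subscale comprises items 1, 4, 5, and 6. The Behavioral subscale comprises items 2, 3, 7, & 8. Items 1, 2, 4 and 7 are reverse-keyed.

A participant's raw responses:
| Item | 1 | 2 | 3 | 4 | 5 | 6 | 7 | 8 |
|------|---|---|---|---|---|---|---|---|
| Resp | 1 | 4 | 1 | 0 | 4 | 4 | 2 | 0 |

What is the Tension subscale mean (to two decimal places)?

Tension items: 1, 4, 5, 6.
Of these, items 1 and 4 are reverse-keyed; reverse-coded value = 4 − response.
  item 1: 4 − 1 = 3
  item 4: 4 − 0 = 4
  item 5: 4
  item 6: 4
Sum = 3 + 4 + 4 + 4 = 15
Mean = 15 / 4 = 3.75

3.75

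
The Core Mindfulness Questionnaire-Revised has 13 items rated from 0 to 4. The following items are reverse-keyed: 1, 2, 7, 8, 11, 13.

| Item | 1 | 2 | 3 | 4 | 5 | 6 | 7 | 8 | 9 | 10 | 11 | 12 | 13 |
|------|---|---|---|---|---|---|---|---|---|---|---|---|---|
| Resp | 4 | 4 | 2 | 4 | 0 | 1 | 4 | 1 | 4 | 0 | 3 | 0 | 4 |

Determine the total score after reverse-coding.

15

Raw sum = 31. Reverse-keyed items: 1, 2, 7, 8, 11, 13; their raw sum = 20.
Each reversal replaces raw with 4 − raw, changing the total by 4 − 2·raw per item.
Total = 31 + 6·4 − 2·20 = 31 + 24 − 40 = 15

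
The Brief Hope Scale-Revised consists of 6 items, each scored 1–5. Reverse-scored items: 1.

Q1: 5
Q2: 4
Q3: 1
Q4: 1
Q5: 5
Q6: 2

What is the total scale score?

Raw sum = 18. Reverse-scored items: 1; their raw sum = 5.
Each reversal replaces raw with 6 − raw, changing the total by 6 − 2·raw per item.
Total = 18 + 1·6 − 2·5 = 18 + 6 − 10 = 14

14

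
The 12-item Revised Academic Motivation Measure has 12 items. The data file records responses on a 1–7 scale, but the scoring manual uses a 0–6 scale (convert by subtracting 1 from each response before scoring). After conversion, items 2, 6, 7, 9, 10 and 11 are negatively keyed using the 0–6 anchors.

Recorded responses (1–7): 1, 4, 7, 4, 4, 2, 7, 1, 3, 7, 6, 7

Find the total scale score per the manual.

31

Convert to 0–6: 0, 3, 6, 3, 3, 1, 6, 0, 2, 6, 5, 6
Reverse-coded (reverse-coded value = 6 − response):
  item 2: 6 − 3 = 3
  item 6: 6 − 1 = 5
  item 7: 6 − 6 = 0
  item 9: 6 − 2 = 4
  item 10: 6 − 6 = 0
  item 11: 6 − 5 = 1
Scored: 0, 3, 6, 3, 3, 5, 0, 0, 4, 0, 1, 6
Total = 31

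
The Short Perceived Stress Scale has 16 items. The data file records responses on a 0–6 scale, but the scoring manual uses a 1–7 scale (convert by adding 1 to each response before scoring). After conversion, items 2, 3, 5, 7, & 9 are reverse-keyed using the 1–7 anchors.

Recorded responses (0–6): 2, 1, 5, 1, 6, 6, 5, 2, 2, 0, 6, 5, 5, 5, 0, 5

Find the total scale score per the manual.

Convert to 1–7: 3, 2, 6, 2, 7, 7, 6, 3, 3, 1, 7, 6, 6, 6, 1, 6
Reverse-coded (reversed = (1+7) − raw = 8 − raw):
  item 2: 8 − 2 = 6
  item 3: 8 − 6 = 2
  item 5: 8 − 7 = 1
  item 7: 8 − 6 = 2
  item 9: 8 − 3 = 5
Scored: 3, 6, 2, 2, 1, 7, 2, 3, 5, 1, 7, 6, 6, 6, 1, 6
Total = 64

64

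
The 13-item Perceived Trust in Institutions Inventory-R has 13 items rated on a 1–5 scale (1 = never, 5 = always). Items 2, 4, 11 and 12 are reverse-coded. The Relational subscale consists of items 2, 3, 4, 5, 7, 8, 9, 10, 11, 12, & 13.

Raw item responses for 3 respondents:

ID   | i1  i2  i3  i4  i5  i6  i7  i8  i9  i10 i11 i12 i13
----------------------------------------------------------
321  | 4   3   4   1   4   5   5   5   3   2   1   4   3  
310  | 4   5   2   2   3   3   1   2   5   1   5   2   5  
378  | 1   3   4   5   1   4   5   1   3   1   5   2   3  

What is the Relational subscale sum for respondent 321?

Respondent 321 raw: 4, 3, 4, 1, 4, 5, 5, 5, 3, 2, 1, 4, 3.
Relational items: 2, 3, 4, 5, 7, 8, 9, 10, 11, 12, 13.
Reverse-coded (reversed = (1+5) − raw = 6 − raw):
  item 2: 6 − 3 = 3
  item 3: 4
  item 4: 6 − 1 = 5
  item 5: 4
  item 7: 5
  item 8: 5
  item 9: 3
  item 10: 2
  item 11: 6 − 1 = 5
  item 12: 6 − 4 = 2
  item 13: 3
Sum = 3 + 4 + 5 + 4 + 5 + 5 + 3 + 2 + 5 + 2 + 3 = 41

41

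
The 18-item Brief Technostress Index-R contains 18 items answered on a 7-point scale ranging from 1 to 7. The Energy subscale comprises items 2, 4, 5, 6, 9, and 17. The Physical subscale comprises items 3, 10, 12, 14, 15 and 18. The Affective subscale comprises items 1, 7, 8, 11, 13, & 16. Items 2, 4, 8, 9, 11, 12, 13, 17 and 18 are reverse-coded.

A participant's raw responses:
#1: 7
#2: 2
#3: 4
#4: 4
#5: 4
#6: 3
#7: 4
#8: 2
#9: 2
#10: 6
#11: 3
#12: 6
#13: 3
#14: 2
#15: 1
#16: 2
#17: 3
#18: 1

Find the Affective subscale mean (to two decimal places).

Affective items: 1, 7, 8, 11, 13, 16.
Of these, items 8, 11, & 13 are reverse-coded; reverse-coded value = 8 − response.
  item 1: 7
  item 7: 4
  item 8: 8 − 2 = 6
  item 11: 8 − 3 = 5
  item 13: 8 − 3 = 5
  item 16: 2
Sum = 7 + 4 + 6 + 5 + 5 + 2 = 29
Mean = 29 / 6 = 4.83

4.83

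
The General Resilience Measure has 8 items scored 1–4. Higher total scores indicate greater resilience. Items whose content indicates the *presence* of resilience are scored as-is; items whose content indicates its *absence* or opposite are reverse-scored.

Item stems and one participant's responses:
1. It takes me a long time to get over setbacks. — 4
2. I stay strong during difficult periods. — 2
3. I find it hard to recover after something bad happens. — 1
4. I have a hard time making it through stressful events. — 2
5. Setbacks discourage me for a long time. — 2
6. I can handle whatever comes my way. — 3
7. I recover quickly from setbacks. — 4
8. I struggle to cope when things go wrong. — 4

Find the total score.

21

Items 1, 3, 4, 5, 8 describe the absence/opposite of resilience → reverse-score.
reverse-coded value = 5 − response.
  item 1: 5 − 4 = 1
  item 2: 2
  item 3: 5 − 1 = 4
  item 4: 5 − 2 = 3
  item 5: 5 − 2 = 3
  item 6: 3
  item 7: 4
  item 8: 5 − 4 = 1
Total = 1 + 2 + 4 + 3 + 3 + 3 + 4 + 1 = 21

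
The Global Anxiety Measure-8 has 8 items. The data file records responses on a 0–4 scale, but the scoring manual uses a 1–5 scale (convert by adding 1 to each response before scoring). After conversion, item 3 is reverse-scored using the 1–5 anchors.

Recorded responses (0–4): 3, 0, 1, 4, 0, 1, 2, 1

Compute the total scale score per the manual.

22

Convert to 1–5: 4, 1, 2, 5, 1, 2, 3, 2
Reverse-coded (reversed = (1+5) − raw = 6 − raw):
  item 3: 6 − 2 = 4
Scored: 4, 1, 4, 5, 1, 2, 3, 2
Total = 22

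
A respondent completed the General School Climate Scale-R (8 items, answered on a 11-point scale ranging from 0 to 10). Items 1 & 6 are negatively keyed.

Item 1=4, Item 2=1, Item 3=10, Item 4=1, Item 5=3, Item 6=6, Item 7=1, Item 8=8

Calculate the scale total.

34

Raw sum = 34. Negatively keyed items: 1, 6; their raw sum = 10.
Each reversal replaces raw with 10 − raw, changing the total by 10 − 2·raw per item.
Total = 34 + 2·10 − 2·10 = 34 + 20 − 20 = 34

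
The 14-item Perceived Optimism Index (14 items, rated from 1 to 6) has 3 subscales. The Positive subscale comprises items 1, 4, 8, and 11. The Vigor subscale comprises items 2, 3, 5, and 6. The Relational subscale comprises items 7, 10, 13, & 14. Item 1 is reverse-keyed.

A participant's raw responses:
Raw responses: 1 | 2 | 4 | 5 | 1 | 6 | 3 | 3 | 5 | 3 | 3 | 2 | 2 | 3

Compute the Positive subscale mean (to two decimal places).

4.25

Positive items: 1, 4, 8, 11.
Of these, item 1 is reverse-keyed; reverse-coded value = 7 − response.
  item 1: 7 − 1 = 6
  item 4: 5
  item 8: 3
  item 11: 3
Sum = 6 + 5 + 3 + 3 = 17
Mean = 17 / 4 = 4.25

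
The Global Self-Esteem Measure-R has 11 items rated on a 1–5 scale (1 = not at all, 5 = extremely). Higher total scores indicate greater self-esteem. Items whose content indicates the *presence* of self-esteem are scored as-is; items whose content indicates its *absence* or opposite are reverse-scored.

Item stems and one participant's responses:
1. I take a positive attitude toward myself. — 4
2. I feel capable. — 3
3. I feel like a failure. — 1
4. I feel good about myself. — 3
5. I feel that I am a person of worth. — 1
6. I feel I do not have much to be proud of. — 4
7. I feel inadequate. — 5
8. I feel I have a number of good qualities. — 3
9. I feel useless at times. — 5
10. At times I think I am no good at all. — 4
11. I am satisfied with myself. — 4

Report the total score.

29

Items 3, 6, 7, 9, 10 describe the absence/opposite of self-esteem → reverse-score.
reversed = (1+5) − raw = 6 − raw.
  item 1: 4
  item 2: 3
  item 3: 6 − 1 = 5
  item 4: 3
  item 5: 1
  item 6: 6 − 4 = 2
  item 7: 6 − 5 = 1
  item 8: 3
  item 9: 6 − 5 = 1
  item 10: 6 − 4 = 2
  item 11: 4
Total = 4 + 3 + 5 + 3 + 1 + 2 + 1 + 3 + 1 + 2 + 4 = 29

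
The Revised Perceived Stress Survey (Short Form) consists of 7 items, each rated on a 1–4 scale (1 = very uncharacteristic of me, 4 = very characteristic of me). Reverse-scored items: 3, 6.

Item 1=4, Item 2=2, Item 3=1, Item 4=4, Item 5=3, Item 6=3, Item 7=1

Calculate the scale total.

20

Apply reverse scoring (reversed = (1+4) − raw = 5 − raw):
  item 3: 5 − 1 = 4
  item 6: 5 − 3 = 2
Scored items: 4, 2, 4, 4, 3, 2, 1
Total = 4 + 2 + 4 + 4 + 3 + 2 + 1 = 20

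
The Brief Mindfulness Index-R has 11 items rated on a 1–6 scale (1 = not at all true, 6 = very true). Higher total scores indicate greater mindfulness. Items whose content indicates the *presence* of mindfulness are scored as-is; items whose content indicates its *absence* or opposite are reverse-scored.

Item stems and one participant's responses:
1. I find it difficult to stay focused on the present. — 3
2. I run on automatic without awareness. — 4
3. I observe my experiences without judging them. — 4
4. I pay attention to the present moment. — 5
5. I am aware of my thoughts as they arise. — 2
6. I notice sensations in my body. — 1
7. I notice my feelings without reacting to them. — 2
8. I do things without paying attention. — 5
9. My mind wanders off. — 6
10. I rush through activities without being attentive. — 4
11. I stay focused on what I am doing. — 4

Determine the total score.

31

Items 1, 2, 8, 9, 10 describe the absence/opposite of mindfulness → reverse-score.
reverse-coded value = 7 − response.
  item 1: 7 − 3 = 4
  item 2: 7 − 4 = 3
  item 3: 4
  item 4: 5
  item 5: 2
  item 6: 1
  item 7: 2
  item 8: 7 − 5 = 2
  item 9: 7 − 6 = 1
  item 10: 7 − 4 = 3
  item 11: 4
Total = 4 + 3 + 4 + 5 + 2 + 1 + 2 + 2 + 1 + 3 + 4 = 31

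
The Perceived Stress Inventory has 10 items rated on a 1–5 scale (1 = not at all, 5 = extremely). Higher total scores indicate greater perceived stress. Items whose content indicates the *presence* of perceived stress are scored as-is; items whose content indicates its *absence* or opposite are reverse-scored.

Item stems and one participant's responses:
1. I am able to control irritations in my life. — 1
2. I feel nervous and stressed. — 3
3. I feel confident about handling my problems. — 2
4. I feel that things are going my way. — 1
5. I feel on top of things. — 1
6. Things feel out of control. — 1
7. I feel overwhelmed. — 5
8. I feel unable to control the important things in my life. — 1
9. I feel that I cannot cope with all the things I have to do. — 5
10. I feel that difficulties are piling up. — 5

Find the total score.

39

Items 1, 3, 4, 5 describe the absence/opposite of perceived stress → reverse-score.
on a 1–5 scale, reversed = 6 − raw.
  item 1: 6 − 1 = 5
  item 2: 3
  item 3: 6 − 2 = 4
  item 4: 6 − 1 = 5
  item 5: 6 − 1 = 5
  item 6: 1
  item 7: 5
  item 8: 1
  item 9: 5
  item 10: 5
Total = 5 + 3 + 4 + 5 + 5 + 1 + 5 + 1 + 5 + 5 = 39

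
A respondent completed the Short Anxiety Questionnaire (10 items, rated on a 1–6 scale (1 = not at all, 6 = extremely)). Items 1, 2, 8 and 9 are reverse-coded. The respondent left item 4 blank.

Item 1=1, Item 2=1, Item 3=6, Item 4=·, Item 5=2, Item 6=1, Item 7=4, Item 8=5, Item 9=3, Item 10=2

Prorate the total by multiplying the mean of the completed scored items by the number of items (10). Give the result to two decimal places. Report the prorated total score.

Reverse-coded (reverse-coded value = 7 − response):
  item 1: 7 − 1 = 6
  item 2: 7 − 1 = 6
  item 8: 7 − 5 = 2
  item 9: 7 − 3 = 4
Completed scored items (9 of 10): 6, 6, 6, 2, 1, 4, 2, 4, 2; sum = 33.
Person mean = 33 / 9 ≈ 3.6667
Prorated total = (33 / 9) × 10 = 36.67 (to 2 dp)

36.67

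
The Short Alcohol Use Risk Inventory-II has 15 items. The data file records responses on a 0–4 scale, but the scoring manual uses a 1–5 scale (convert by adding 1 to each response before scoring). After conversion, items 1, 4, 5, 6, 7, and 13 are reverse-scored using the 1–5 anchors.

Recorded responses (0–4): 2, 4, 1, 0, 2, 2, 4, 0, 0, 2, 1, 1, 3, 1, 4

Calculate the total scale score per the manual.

40

Convert to 1–5: 3, 5, 2, 1, 3, 3, 5, 1, 1, 3, 2, 2, 4, 2, 5
Reverse-coded (on a 1–5 scale, reversed = 6 − raw):
  item 1: 6 − 3 = 3
  item 4: 6 − 1 = 5
  item 5: 6 − 3 = 3
  item 6: 6 − 3 = 3
  item 7: 6 − 5 = 1
  item 13: 6 − 4 = 2
Scored: 3, 5, 2, 5, 3, 3, 1, 1, 1, 3, 2, 2, 2, 2, 5
Total = 40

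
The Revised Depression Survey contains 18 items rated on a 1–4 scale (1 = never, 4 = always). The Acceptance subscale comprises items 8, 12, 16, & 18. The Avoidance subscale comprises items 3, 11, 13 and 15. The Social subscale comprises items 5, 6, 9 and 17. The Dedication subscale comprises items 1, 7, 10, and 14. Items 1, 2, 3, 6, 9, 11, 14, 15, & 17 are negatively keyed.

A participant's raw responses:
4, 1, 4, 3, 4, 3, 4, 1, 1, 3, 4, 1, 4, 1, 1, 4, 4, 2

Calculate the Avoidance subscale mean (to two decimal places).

2.50

Avoidance items: 3, 11, 13, 15.
Of these, items 3, 11, & 15 are negatively keyed; on a 1–4 scale, reversed = 5 − raw.
  item 3: 5 − 4 = 1
  item 11: 5 − 4 = 1
  item 13: 4
  item 15: 5 − 1 = 4
Sum = 1 + 1 + 4 + 4 = 10
Mean = 10 / 4 = 2.50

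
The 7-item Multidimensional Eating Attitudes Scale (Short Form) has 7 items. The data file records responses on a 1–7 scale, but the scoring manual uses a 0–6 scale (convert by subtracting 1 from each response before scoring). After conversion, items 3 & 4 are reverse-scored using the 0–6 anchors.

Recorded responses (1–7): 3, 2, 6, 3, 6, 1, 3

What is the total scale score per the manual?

Convert to 0–6: 2, 1, 5, 2, 5, 0, 2
Reverse-coded (reversed = (0+6) − raw = 6 − raw):
  item 3: 6 − 5 = 1
  item 4: 6 − 2 = 4
Scored: 2, 1, 1, 4, 5, 0, 2
Total = 15

15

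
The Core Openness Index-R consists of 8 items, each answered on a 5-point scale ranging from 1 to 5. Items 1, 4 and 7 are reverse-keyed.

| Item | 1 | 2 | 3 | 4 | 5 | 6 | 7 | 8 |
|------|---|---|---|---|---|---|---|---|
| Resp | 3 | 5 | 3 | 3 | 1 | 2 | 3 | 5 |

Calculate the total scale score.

25

Reverse-keyed items use 6 − raw:
  item 1: 6 − 3 = 3
  item 4: 6 − 3 = 3
  item 7: 6 − 3 = 3
Scored items: 3, 5, 3, 3, 1, 2, 3, 5
Total = 3 + 5 + 3 + 3 + 1 + 2 + 3 + 5 = 25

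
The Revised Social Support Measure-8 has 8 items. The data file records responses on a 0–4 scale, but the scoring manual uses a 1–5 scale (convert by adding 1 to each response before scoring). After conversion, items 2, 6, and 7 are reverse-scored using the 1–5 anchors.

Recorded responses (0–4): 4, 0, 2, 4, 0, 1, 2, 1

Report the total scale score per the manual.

28

Convert to 1–5: 5, 1, 3, 5, 1, 2, 3, 2
Reverse-coded (on a 1–5 scale, reversed = 6 − raw):
  item 2: 6 − 1 = 5
  item 6: 6 − 2 = 4
  item 7: 6 − 3 = 3
Scored: 5, 5, 3, 5, 1, 4, 3, 2
Total = 28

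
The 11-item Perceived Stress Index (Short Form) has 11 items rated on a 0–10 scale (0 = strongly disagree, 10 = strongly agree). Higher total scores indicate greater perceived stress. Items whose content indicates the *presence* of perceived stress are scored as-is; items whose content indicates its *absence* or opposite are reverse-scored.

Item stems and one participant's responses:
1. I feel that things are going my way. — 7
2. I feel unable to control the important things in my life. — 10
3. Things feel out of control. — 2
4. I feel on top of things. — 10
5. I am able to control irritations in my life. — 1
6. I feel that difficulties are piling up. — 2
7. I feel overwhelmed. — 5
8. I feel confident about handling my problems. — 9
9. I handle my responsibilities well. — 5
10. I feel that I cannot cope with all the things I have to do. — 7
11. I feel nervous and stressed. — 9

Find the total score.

53

Items 1, 4, 5, 8, 9 describe the absence/opposite of perceived stress → reverse-score.
on a 0–10 scale, reversed = 10 − raw.
  item 1: 10 − 7 = 3
  item 2: 10
  item 3: 2
  item 4: 10 − 10 = 0
  item 5: 10 − 1 = 9
  item 6: 2
  item 7: 5
  item 8: 10 − 9 = 1
  item 9: 10 − 5 = 5
  item 10: 7
  item 11: 9
Total = 3 + 10 + 2 + 0 + 9 + 2 + 5 + 1 + 5 + 7 + 9 = 53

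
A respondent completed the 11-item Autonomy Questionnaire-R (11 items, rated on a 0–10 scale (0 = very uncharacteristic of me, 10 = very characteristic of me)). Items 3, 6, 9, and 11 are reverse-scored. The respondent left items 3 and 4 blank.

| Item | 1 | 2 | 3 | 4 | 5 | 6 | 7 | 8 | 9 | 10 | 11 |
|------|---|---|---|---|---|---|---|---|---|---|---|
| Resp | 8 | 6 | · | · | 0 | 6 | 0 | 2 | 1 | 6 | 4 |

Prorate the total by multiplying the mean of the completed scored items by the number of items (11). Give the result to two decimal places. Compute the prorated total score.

Reverse-coded (reversed = (0+10) − raw = 10 − raw):
  item 6: 10 − 6 = 4
  item 9: 10 − 1 = 9
  item 11: 10 − 4 = 6
Completed scored items (9 of 11): 8, 6, 0, 4, 0, 2, 9, 6, 6; sum = 41.
Person mean = 41 / 9 ≈ 4.5556
Prorated total = (41 / 9) × 11 = 50.11 (to 2 dp)

50.11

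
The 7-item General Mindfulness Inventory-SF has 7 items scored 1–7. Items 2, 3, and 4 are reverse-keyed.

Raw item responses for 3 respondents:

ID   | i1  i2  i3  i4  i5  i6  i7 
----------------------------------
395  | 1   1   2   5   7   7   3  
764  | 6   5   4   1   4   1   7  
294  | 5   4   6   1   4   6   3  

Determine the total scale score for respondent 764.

32

Respondent 764 raw: 6, 5, 4, 1, 4, 1, 7.
Reverse-coded (on a 1–7 scale, reversed = 8 − raw):
  item 1: 6
  item 2: 8 − 5 = 3
  item 3: 8 − 4 = 4
  item 4: 8 − 1 = 7
  item 5: 4
  item 6: 1
  item 7: 7
Sum = 6 + 3 + 4 + 7 + 4 + 1 + 7 = 32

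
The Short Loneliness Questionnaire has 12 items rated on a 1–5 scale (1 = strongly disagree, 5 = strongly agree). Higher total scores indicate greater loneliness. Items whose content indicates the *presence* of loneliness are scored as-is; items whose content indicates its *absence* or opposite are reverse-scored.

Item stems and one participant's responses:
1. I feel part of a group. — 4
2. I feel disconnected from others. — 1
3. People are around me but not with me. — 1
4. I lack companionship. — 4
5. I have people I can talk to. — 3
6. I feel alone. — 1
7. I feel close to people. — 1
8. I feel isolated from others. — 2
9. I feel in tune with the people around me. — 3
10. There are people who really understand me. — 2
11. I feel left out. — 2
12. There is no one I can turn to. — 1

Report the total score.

Items 1, 5, 7, 9, 10 describe the absence/opposite of loneliness → reverse-score.
reverse-coded value = 6 − response.
  item 1: 6 − 4 = 2
  item 2: 1
  item 3: 1
  item 4: 4
  item 5: 6 − 3 = 3
  item 6: 1
  item 7: 6 − 1 = 5
  item 8: 2
  item 9: 6 − 3 = 3
  item 10: 6 − 2 = 4
  item 11: 2
  item 12: 1
Total = 2 + 1 + 1 + 4 + 3 + 1 + 5 + 2 + 3 + 4 + 2 + 1 = 29

29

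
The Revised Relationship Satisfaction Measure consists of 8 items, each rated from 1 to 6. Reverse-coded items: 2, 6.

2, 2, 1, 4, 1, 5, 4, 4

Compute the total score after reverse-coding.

Reversing items 2 and 6 with 7 − raw:
Total = 2 + (7−2) + 1 + 4 + 1 + (7−5) + 4 + 4
      = 2 + 5 + 1 + 4 + 1 + 2 + 4 + 4 = 23

23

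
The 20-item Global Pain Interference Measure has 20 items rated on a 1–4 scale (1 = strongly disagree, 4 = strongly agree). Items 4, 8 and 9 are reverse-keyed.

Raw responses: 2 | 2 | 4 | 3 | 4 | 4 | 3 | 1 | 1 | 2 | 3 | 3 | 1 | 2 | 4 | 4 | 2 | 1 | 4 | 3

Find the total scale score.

Raw sum = 53. Reverse-keyed items: 4, 8, 9; their raw sum = 5.
Each reversal replaces raw with 5 − raw, changing the total by 5 − 2·raw per item.
Total = 53 + 3·5 − 2·5 = 53 + 15 − 10 = 58

58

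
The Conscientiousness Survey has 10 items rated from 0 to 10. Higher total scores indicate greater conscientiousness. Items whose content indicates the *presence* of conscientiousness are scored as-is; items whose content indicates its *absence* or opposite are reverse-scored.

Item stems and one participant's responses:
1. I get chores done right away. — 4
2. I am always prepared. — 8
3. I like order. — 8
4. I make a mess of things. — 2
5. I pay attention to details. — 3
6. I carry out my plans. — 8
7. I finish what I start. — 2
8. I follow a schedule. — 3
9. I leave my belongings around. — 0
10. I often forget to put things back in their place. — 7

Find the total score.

57

Items 4, 9, 10 describe the absence/opposite of conscientiousness → reverse-score.
on a 0–10 scale, reversed = 10 − raw.
  item 1: 4
  item 2: 8
  item 3: 8
  item 4: 10 − 2 = 8
  item 5: 3
  item 6: 8
  item 7: 2
  item 8: 3
  item 9: 10 − 0 = 10
  item 10: 10 − 7 = 3
Total = 4 + 8 + 8 + 8 + 3 + 8 + 2 + 3 + 10 + 3 = 57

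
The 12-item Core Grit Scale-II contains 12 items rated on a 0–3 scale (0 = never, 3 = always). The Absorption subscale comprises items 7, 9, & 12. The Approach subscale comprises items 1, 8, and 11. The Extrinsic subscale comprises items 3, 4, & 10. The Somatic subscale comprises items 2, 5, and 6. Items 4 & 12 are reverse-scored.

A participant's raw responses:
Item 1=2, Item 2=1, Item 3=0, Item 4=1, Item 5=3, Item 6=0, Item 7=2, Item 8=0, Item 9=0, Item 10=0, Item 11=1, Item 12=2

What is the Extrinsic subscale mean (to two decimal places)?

Extrinsic items: 3, 4, 10.
Of these, item 4 is reverse-scored; reversed = (0+3) − raw = 3 − raw.
  item 3: 0
  item 4: 3 − 1 = 2
  item 10: 0
Sum = 0 + 2 + 0 = 2
Mean = 2 / 3 = 0.67

0.67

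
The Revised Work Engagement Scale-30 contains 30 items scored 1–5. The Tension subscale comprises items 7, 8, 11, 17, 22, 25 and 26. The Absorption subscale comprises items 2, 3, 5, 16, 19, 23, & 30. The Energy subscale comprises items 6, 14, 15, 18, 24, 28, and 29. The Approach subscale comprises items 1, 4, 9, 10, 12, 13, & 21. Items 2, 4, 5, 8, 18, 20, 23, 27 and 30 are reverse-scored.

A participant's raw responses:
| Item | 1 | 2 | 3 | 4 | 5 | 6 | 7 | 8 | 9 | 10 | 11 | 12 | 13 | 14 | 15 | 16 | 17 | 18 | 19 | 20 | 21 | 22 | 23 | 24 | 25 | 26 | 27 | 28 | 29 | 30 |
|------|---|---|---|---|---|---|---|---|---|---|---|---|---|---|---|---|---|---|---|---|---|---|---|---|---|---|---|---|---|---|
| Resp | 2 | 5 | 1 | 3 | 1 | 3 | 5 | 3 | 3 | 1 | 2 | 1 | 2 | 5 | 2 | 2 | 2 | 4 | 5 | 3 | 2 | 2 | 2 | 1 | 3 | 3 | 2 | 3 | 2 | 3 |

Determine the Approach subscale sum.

Approach items: 1, 4, 9, 10, 12, 13, 21.
Of these, item 4 is reverse-scored; on a 1–5 scale, reversed = 6 − raw.
  item 1: 2
  item 4: 6 − 3 = 3
  item 9: 3
  item 10: 1
  item 12: 1
  item 13: 2
  item 21: 2
Sum = 2 + 3 + 3 + 1 + 1 + 2 + 2 = 14

14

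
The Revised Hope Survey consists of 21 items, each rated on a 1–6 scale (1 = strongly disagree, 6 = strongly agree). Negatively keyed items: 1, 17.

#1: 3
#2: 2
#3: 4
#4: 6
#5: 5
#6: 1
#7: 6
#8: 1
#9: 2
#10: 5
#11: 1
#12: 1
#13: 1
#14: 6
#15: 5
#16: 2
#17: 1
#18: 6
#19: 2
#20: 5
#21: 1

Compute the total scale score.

72

Reverse-coded items (on a 1–6 scale, reversed = 7 − raw):
  item 1: 7 − 3 = 4
  item 17: 7 − 1 = 6
After reverse-coding: 4, 2, 4, 6, 5, 1, 6, 1, 2, 5, 1, 1, 1, 6, 5, 2, 6, 6, 2, 5, 1
Total = 4 + 2 + 4 + 6 + 5 + 1 + 6 + 1 + 2 + 5 + 1 + 1 + 1 + 6 + 5 + 2 + 6 + 6 + 2 + 5 + 1 = 72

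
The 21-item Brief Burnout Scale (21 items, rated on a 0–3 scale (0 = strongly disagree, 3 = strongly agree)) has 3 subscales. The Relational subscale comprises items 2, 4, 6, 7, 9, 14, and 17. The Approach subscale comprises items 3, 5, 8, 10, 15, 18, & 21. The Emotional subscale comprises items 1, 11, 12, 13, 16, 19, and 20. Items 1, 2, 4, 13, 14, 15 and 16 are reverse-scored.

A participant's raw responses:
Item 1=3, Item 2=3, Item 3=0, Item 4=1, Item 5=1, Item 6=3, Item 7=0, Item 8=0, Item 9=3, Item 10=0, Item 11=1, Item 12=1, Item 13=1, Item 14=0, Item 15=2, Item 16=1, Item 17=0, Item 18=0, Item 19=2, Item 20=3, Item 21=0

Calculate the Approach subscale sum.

Approach items: 3, 5, 8, 10, 15, 18, 21.
Of these, item 15 is reverse-scored; reverse-coded value = 3 − response.
  item 3: 0
  item 5: 1
  item 8: 0
  item 10: 0
  item 15: 3 − 2 = 1
  item 18: 0
  item 21: 0
Sum = 0 + 1 + 0 + 0 + 1 + 0 + 0 = 2

2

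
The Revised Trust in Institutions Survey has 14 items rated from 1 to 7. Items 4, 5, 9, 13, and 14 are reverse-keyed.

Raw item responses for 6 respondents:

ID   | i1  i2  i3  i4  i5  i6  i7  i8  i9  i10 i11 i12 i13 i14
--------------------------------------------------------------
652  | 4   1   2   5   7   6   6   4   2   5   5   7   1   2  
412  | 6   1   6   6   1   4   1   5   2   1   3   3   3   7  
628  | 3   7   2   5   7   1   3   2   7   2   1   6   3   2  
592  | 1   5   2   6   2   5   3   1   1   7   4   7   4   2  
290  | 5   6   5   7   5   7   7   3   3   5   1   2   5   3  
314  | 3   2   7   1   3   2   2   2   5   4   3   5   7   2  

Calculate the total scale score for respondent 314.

52

Respondent 314 raw: 3, 2, 7, 1, 3, 2, 2, 2, 5, 4, 3, 5, 7, 2.
Reverse-coded (on a 1–7 scale, reversed = 8 − raw):
  item 1: 3
  item 2: 2
  item 3: 7
  item 4: 8 − 1 = 7
  item 5: 8 − 3 = 5
  item 6: 2
  item 7: 2
  item 8: 2
  item 9: 8 − 5 = 3
  item 10: 4
  item 11: 3
  item 12: 5
  item 13: 8 − 7 = 1
  item 14: 8 − 2 = 6
Sum = 3 + 2 + 7 + 7 + 5 + 2 + 2 + 2 + 3 + 4 + 3 + 5 + 1 + 6 = 52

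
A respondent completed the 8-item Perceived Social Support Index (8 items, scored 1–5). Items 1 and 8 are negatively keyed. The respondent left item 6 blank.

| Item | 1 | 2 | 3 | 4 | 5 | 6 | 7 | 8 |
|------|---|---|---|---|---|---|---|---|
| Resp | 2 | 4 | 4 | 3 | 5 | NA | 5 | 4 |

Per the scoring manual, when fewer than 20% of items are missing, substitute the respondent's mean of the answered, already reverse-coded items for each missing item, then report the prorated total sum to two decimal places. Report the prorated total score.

30.86

Reverse-coded (reversed = (1+5) − raw = 6 − raw):
  item 1: 6 − 2 = 4
  item 8: 6 − 4 = 2
Completed scored items (7 of 8): 4, 4, 4, 3, 5, 5, 2; sum = 27.
Person mean = 27 / 7 ≈ 3.8571
Prorated total = (27 / 7) × 8 = 30.86 (to 2 dp)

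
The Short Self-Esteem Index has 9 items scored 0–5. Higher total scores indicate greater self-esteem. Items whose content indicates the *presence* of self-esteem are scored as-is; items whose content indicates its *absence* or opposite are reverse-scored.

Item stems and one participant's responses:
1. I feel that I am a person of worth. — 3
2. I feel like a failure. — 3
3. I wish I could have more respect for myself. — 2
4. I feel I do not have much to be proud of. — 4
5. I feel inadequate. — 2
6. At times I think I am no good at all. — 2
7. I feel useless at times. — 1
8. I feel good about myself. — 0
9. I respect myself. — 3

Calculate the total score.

22

Items 2, 3, 4, 5, 6, 7 describe the absence/opposite of self-esteem → reverse-score.
reversed = (0+5) − raw = 5 − raw.
  item 1: 3
  item 2: 5 − 3 = 2
  item 3: 5 − 2 = 3
  item 4: 5 − 4 = 1
  item 5: 5 − 2 = 3
  item 6: 5 − 2 = 3
  item 7: 5 − 1 = 4
  item 8: 0
  item 9: 3
Total = 3 + 2 + 3 + 1 + 3 + 3 + 4 + 0 + 3 = 22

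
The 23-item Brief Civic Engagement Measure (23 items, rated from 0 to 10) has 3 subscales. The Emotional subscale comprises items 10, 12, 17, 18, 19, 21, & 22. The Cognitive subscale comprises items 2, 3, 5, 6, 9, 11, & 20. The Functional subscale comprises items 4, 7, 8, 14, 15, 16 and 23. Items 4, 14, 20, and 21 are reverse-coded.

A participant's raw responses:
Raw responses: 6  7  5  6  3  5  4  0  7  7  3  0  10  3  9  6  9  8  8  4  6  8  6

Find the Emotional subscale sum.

Emotional items: 10, 12, 17, 18, 19, 21, 22.
Of these, item 21 is reverse-coded; reversed = (0+10) − raw = 10 − raw.
  item 10: 7
  item 12: 0
  item 17: 9
  item 18: 8
  item 19: 8
  item 21: 10 − 6 = 4
  item 22: 8
Sum = 7 + 0 + 9 + 8 + 8 + 4 + 8 = 44

44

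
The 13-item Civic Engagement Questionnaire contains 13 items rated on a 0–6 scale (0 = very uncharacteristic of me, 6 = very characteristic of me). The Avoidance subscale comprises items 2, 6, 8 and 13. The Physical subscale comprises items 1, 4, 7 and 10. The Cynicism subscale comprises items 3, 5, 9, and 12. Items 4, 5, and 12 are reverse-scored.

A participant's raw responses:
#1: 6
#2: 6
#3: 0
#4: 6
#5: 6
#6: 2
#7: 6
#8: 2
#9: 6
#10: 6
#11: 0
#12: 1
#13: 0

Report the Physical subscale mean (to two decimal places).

Physical items: 1, 4, 7, 10.
Of these, item 4 is reverse-scored; on a 0–6 scale, reversed = 6 − raw.
  item 1: 6
  item 4: 6 − 6 = 0
  item 7: 6
  item 10: 6
Sum = 6 + 0 + 6 + 6 = 18
Mean = 18 / 4 = 4.50

4.50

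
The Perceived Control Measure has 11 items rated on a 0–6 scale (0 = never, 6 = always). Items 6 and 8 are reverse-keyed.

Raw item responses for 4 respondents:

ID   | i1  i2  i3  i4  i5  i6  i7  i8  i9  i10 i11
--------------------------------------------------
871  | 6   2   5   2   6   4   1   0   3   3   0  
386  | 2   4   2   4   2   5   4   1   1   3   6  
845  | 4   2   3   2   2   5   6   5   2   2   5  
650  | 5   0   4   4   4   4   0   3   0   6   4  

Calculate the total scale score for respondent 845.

30

Respondent 845 raw: 4, 2, 3, 2, 2, 5, 6, 5, 2, 2, 5.
Reverse-coded (reversed = (0+6) − raw = 6 − raw):
  item 1: 4
  item 2: 2
  item 3: 3
  item 4: 2
  item 5: 2
  item 6: 6 − 5 = 1
  item 7: 6
  item 8: 6 − 5 = 1
  item 9: 2
  item 10: 2
  item 11: 5
Sum = 4 + 2 + 3 + 2 + 2 + 1 + 6 + 1 + 2 + 2 + 5 = 30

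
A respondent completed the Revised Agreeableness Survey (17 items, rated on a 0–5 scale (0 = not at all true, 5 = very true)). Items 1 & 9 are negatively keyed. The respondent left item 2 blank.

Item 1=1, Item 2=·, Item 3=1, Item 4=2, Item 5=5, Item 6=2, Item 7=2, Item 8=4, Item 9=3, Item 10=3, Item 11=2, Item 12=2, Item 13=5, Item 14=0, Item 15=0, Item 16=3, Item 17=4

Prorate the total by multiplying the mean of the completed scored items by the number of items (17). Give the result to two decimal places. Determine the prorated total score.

Reverse-coded (on a 0–5 scale, reversed = 5 − raw):
  item 1: 5 − 1 = 4
  item 9: 5 − 3 = 2
Completed scored items (16 of 17): 4, 1, 2, 5, 2, 2, 4, 2, 3, 2, 2, 5, 0, 0, 3, 4; sum = 41.
Person mean = 41 / 16 ≈ 2.5625
Prorated total = (41 / 16) × 17 = 43.56 (to 2 dp)

43.56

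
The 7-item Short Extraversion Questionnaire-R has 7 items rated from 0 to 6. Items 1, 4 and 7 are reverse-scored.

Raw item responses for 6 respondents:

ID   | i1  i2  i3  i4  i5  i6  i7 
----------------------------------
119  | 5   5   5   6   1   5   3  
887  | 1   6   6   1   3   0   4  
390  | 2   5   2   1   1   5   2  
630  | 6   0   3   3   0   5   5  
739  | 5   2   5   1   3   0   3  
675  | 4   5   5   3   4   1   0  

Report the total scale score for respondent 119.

Respondent 119 raw: 5, 5, 5, 6, 1, 5, 3.
Reverse-coded (reversed = (0+6) − raw = 6 − raw):
  item 1: 6 − 5 = 1
  item 2: 5
  item 3: 5
  item 4: 6 − 6 = 0
  item 5: 1
  item 6: 5
  item 7: 6 − 3 = 3
Sum = 1 + 5 + 5 + 0 + 1 + 5 + 3 = 20

20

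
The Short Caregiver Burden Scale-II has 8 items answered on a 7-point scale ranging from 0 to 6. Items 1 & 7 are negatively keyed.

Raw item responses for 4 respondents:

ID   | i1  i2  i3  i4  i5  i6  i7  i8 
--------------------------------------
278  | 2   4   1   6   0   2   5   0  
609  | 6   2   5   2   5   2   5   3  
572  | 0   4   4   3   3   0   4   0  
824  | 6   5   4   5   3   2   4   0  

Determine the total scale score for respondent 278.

Respondent 278 raw: 2, 4, 1, 6, 0, 2, 5, 0.
Reverse-coded (reverse-coded value = 6 − response):
  item 1: 6 − 2 = 4
  item 2: 4
  item 3: 1
  item 4: 6
  item 5: 0
  item 6: 2
  item 7: 6 − 5 = 1
  item 8: 0
Sum = 4 + 4 + 1 + 6 + 0 + 2 + 1 + 0 = 18

18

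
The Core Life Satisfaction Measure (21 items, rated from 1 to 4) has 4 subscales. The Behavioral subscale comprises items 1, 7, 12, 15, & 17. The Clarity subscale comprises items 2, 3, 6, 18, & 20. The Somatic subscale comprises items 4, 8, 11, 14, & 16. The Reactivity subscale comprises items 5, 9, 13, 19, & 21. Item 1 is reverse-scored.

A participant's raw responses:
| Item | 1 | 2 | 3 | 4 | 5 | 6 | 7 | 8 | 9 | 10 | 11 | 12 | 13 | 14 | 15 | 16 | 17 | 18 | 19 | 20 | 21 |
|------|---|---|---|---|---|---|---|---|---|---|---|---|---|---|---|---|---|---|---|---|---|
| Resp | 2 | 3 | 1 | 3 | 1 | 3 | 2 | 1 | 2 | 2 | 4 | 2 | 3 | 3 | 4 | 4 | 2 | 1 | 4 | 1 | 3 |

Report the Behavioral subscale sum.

13

Behavioral items: 1, 7, 12, 15, 17.
Of these, item 1 is reverse-scored; reversed = (1+4) − raw = 5 − raw.
  item 1: 5 − 2 = 3
  item 7: 2
  item 12: 2
  item 15: 4
  item 17: 2
Sum = 3 + 2 + 2 + 4 + 2 = 13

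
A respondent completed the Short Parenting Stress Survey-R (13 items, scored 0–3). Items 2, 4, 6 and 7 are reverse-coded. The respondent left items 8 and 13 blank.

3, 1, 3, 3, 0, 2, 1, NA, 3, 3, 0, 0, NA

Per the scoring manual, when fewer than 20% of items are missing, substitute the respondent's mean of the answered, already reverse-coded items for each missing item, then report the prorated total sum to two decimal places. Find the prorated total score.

Reverse-coded (on a 0–3 scale, reversed = 3 − raw):
  item 2: 3 − 1 = 2
  item 4: 3 − 3 = 0
  item 6: 3 − 2 = 1
  item 7: 3 − 1 = 2
Completed scored items (11 of 13): 3, 2, 3, 0, 0, 1, 2, 3, 3, 0, 0; sum = 17.
Person mean = 17 / 11 ≈ 1.5455
Prorated total = (17 / 11) × 13 = 20.09 (to 2 dp)

20.09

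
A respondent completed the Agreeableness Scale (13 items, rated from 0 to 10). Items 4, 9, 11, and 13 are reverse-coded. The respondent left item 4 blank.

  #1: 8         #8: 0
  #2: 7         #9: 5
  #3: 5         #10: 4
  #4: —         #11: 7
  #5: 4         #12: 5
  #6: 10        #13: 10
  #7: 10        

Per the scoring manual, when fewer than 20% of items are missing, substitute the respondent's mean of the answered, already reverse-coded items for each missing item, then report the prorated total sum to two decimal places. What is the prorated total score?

66.08

Reverse-coded (reversed = (0+10) − raw = 10 − raw):
  item 9: 10 − 5 = 5
  item 11: 10 − 7 = 3
  item 13: 10 − 10 = 0
Completed scored items (12 of 13): 8, 7, 5, 4, 10, 10, 0, 5, 4, 3, 5, 0; sum = 61.
Person mean = 61 / 12 ≈ 5.0833
Prorated total = (61 / 12) × 13 = 66.08 (to 2 dp)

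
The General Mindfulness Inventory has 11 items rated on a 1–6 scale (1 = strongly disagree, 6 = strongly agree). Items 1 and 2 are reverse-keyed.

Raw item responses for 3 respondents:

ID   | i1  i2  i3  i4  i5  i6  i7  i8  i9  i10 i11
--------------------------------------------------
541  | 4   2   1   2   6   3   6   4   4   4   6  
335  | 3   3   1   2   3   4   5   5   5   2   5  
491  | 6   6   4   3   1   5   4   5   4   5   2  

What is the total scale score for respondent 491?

Respondent 491 raw: 6, 6, 4, 3, 1, 5, 4, 5, 4, 5, 2.
Reverse-coded (reversed = (1+6) − raw = 7 − raw):
  item 1: 7 − 6 = 1
  item 2: 7 − 6 = 1
  item 3: 4
  item 4: 3
  item 5: 1
  item 6: 5
  item 7: 4
  item 8: 5
  item 9: 4
  item 10: 5
  item 11: 2
Sum = 1 + 1 + 4 + 3 + 1 + 5 + 4 + 5 + 4 + 5 + 2 = 35

35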